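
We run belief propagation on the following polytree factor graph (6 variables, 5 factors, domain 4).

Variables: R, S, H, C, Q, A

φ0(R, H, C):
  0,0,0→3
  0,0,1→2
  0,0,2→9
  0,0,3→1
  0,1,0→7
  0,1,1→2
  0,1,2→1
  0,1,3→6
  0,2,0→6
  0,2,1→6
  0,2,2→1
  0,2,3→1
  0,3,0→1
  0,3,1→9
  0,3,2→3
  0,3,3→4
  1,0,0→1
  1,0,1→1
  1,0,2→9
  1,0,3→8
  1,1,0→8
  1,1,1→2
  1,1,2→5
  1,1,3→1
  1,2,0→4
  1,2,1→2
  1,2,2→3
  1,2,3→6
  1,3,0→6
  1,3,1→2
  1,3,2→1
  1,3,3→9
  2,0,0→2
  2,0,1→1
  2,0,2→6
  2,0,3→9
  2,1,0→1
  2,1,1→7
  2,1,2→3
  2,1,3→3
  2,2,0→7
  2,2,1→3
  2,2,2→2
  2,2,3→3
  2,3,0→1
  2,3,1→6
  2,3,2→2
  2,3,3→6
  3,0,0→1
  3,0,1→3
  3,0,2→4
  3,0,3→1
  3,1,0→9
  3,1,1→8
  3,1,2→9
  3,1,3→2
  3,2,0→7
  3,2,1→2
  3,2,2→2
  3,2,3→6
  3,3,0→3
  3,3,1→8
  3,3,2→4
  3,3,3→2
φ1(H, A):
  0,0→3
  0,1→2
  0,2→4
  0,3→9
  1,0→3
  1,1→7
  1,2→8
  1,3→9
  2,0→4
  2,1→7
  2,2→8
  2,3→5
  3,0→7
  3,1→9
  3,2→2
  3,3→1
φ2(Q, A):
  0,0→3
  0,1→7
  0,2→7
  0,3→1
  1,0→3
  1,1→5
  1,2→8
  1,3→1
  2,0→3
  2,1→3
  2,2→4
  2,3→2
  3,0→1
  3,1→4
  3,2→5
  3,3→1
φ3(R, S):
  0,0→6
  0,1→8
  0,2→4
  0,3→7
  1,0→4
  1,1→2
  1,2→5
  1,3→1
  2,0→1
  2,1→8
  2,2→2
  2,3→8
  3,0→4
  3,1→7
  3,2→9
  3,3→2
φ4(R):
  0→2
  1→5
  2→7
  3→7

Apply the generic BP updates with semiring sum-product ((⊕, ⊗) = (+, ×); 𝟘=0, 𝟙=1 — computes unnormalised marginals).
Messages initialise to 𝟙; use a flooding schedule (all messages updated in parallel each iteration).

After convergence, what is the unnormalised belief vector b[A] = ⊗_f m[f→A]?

init: all messages = 𝟙 over 4 values
r1 m[φ0→R] = [62, 68, 62, 71]
r1 m[φ0→H] = [61, 74, 61, 67]
r1 m[φ0→C] = [67, 64, 64, 68]
r1 m[φ1→H] = [18, 27, 24, 19]
r1 m[φ1→A] = [17, 25, 22, 24]
r1 m[φ2→Q] = [18, 17, 12, 11]
r1 m[φ2→A] = [10, 19, 24, 5]
r1 m[φ3→R] = [25, 12, 19, 22]
r1 m[φ3→S] = [15, 25, 20, 18]
r1 m[φ4→R] = [2, 5, 7, 7]
r1 m[R→φ0] = [1, 1, 1, 1]
r1 m[R→φ3] = [1, 1, 1, 1]
r1 m[R→φ4] = [1, 1, 1, 1]
r1 m[S→φ3] = [1, 1, 1, 1]
r1 m[H→φ0] = [1, 1, 1, 1]
r1 m[H→φ1] = [1, 1, 1, 1]
r1 m[C→φ0] = [1, 1, 1, 1]
r1 m[Q→φ2] = [1, 1, 1, 1]
r1 m[A→φ1] = [1, 1, 1, 1]
r1 m[A→φ2] = [1, 1, 1, 1]
r2 m[φ0→R] = [62, 68, 62, 71]
r2 m[φ0→H] = [61, 74, 61, 67]
r2 m[φ0→C] = [67, 64, 64, 68]
r2 m[φ1→H] = [18, 27, 24, 19]
r2 m[φ1→A] = [17, 25, 22, 24]
r2 m[φ2→Q] = [18, 17, 12, 11]
r2 m[φ2→A] = [10, 19, 24, 5]
r2 m[φ3→R] = [25, 12, 19, 22]
r2 m[φ3→S] = [15, 25, 20, 18]
r2 m[φ4→R] = [2, 5, 7, 7]
r2 m[R→φ0] = [50, 60, 133, 154]
r2 m[R→φ3] = [124, 340, 434, 497]
r2 m[R→φ4] = [1550, 816, 1178, 1562]
r2 m[S→φ3] = [1, 1, 1, 1]
r2 m[H→φ0] = [18, 27, 24, 19]
r2 m[H→φ1] = [61, 74, 61, 67]
r2 m[C→φ0] = [1, 1, 1, 1]
r2 m[Q→φ2] = [1, 1, 1, 1]
r2 m[A→φ1] = [10, 19, 24, 5]
r2 m[A→φ2] = [17, 25, 22, 24]
r3 m[φ0→R] = [1361, 1476, 1347, 1649]
r3 m[φ0→H] = [5670, 7934, 6213, 6543]
r3 m[φ0→C] = [155034, 154379, 140961, 139333]
r3 m[φ1→H] = [209, 400, 390, 294]
r3 m[φ1→A] = [1118, 1670, 1458, 1587]
r3 m[φ2→Q] = [404, 376, 262, 251]
r3 m[φ2→A] = [10, 19, 24, 5]
r3 m[φ3→R] = [25, 12, 19, 22]
r3 m[φ3→S] = [4526, 8623, 7537, 5674]
r3 m[φ4→R] = [2, 5, 7, 7]
r3 m[R→φ0] = [50, 60, 133, 154]
r3 m[R→φ3] = [124, 340, 434, 497]
r3 m[R→φ4] = [1550, 816, 1178, 1562]
r3 m[S→φ3] = [1, 1, 1, 1]
r3 m[H→φ0] = [18, 27, 24, 19]
r3 m[H→φ1] = [61, 74, 61, 67]
r3 m[C→φ0] = [1, 1, 1, 1]
r3 m[Q→φ2] = [1, 1, 1, 1]
r3 m[A→φ1] = [10, 19, 24, 5]
r3 m[A→φ2] = [17, 25, 22, 24]
r4 m[φ0→R] = [1361, 1476, 1347, 1649]
r4 m[φ0→H] = [5670, 7934, 6213, 6543]
r4 m[φ0→C] = [155034, 154379, 140961, 139333]
r4 m[φ1→H] = [209, 400, 390, 294]
r4 m[φ1→A] = [1118, 1670, 1458, 1587]
r4 m[φ2→Q] = [404, 376, 262, 251]
r4 m[φ2→A] = [10, 19, 24, 5]
r4 m[φ3→R] = [25, 12, 19, 22]
r4 m[φ3→S] = [4526, 8623, 7537, 5674]
r4 m[φ4→R] = [2, 5, 7, 7]
r4 m[R→φ0] = [50, 60, 133, 154]
r4 m[R→φ3] = [2722, 7380, 9429, 11543]
r4 m[R→φ4] = [34025, 17712, 25593, 36278]
r4 m[S→φ3] = [1, 1, 1, 1]
r4 m[H→φ0] = [209, 400, 390, 294]
r4 m[H→φ1] = [5670, 7934, 6213, 6543]
r4 m[C→φ0] = [1, 1, 1, 1]
r4 m[Q→φ2] = [1, 1, 1, 1]
r4 m[A→φ1] = [10, 19, 24, 5]
r4 m[A→φ2] = [1118, 1670, 1458, 1587]
r5 m[φ0→R] = [19993, 21513, 19622, 24709]
r5 m[φ0→H] = [5670, 7934, 6213, 6543]
r5 m[φ0→C] = [2360850, 2314925, 1991044, 2038523]
r5 m[φ1→H] = [209, 400, 390, 294]
r5 m[φ1→A] = [111465, 169256, 148942, 160044]
r5 m[φ2→Q] = [26837, 24955, 17370, 16675]
r5 m[φ2→A] = [10, 19, 24, 5]
r5 m[φ3→R] = [25, 12, 19, 22]
r5 m[φ3→S] = [101453, 192769, 170533, 124952]
r5 m[φ4→R] = [2, 5, 7, 7]
r5 m[R→φ0] = [50, 60, 133, 154]
r5 m[R→φ3] = [2722, 7380, 9429, 11543]
r5 m[R→φ4] = [34025, 17712, 25593, 36278]
r5 m[S→φ3] = [1, 1, 1, 1]
r5 m[H→φ0] = [209, 400, 390, 294]
r5 m[H→φ1] = [5670, 7934, 6213, 6543]
r5 m[C→φ0] = [1, 1, 1, 1]
r5 m[Q→φ2] = [1, 1, 1, 1]
r5 m[A→φ1] = [10, 19, 24, 5]
r5 m[A→φ2] = [1118, 1670, 1458, 1587]
r6 m[φ0→R] = [19993, 21513, 19622, 24709]
r6 m[φ0→H] = [5670, 7934, 6213, 6543]
r6 m[φ0→C] = [2360850, 2314925, 1991044, 2038523]
r6 m[φ1→H] = [209, 400, 390, 294]
r6 m[φ1→A] = [111465, 169256, 148942, 160044]
r6 m[φ2→Q] = [26837, 24955, 17370, 16675]
r6 m[φ2→A] = [10, 19, 24, 5]
r6 m[φ3→R] = [25, 12, 19, 22]
r6 m[φ3→S] = [101453, 192769, 170533, 124952]
r6 m[φ4→R] = [2, 5, 7, 7]
r6 m[R→φ0] = [50, 60, 133, 154]
r6 m[R→φ3] = [39986, 107565, 137354, 172963]
r6 m[R→φ4] = [499825, 258156, 372818, 543598]
r6 m[S→φ3] = [1, 1, 1, 1]
r6 m[H→φ0] = [209, 400, 390, 294]
r6 m[H→φ1] = [5670, 7934, 6213, 6543]
r6 m[C→φ0] = [1, 1, 1, 1]
r6 m[Q→φ2] = [1, 1, 1, 1]
r6 m[A→φ1] = [10, 19, 24, 5]
r6 m[A→φ2] = [111465, 169256, 148942, 160044]
r7 m[φ0→R] = [19993, 21513, 19622, 24709]
r7 m[φ0→H] = [5670, 7934, 6213, 6543]
r7 m[φ0→C] = [2360850, 2314925, 1991044, 2038523]
r7 m[φ1→H] = [209, 400, 390, 294]
r7 m[φ1→A] = [111465, 169256, 148942, 160044]
r7 m[φ2→Q] = [2721825, 2532255, 1758019, 1693243]
r7 m[φ2→A] = [10, 19, 24, 5]
r7 m[φ3→R] = [25, 12, 19, 22]
r7 m[φ3→S] = [1499382, 2844591, 2529144, 1832225]
r7 m[φ4→R] = [2, 5, 7, 7]
r7 m[R→φ0] = [50, 60, 133, 154]
r7 m[R→φ3] = [39986, 107565, 137354, 172963]
r7 m[R→φ4] = [499825, 258156, 372818, 543598]
r7 m[S→φ3] = [1, 1, 1, 1]
r7 m[H→φ0] = [209, 400, 390, 294]
r7 m[H→φ1] = [5670, 7934, 6213, 6543]
r7 m[C→φ0] = [1, 1, 1, 1]
r7 m[Q→φ2] = [1, 1, 1, 1]
r7 m[A→φ1] = [10, 19, 24, 5]
r7 m[A→φ2] = [111465, 169256, 148942, 160044]
r8 m[φ0→R] = [19993, 21513, 19622, 24709]
r8 m[φ0→H] = [5670, 7934, 6213, 6543]
r8 m[φ0→C] = [2360850, 2314925, 1991044, 2038523]
r8 m[φ1→H] = [209, 400, 390, 294]
r8 m[φ1→A] = [111465, 169256, 148942, 160044]
r8 m[φ2→Q] = [2721825, 2532255, 1758019, 1693243]
r8 m[φ2→A] = [10, 19, 24, 5]
r8 m[φ3→R] = [25, 12, 19, 22]
r8 m[φ3→S] = [1499382, 2844591, 2529144, 1832225]
r8 m[φ4→R] = [2, 5, 7, 7]
r8 m[R→φ0] = [50, 60, 133, 154]
r8 m[R→φ3] = [39986, 107565, 137354, 172963]
r8 m[R→φ4] = [499825, 258156, 372818, 543598]
r8 m[S→φ3] = [1, 1, 1, 1]
r8 m[H→φ0] = [209, 400, 390, 294]
r8 m[H→φ1] = [5670, 7934, 6213, 6543]
r8 m[C→φ0] = [1, 1, 1, 1]
r8 m[Q→φ2] = [1, 1, 1, 1]
r8 m[A→φ1] = [10, 19, 24, 5]
r8 m[A→φ2] = [111465, 169256, 148942, 160044]
fixed point reached at round 8
b[A] = ⊗ incoming = [1114650, 3215864, 3574608, 800220]

b[A] = [1114650, 3215864, 3574608, 800220]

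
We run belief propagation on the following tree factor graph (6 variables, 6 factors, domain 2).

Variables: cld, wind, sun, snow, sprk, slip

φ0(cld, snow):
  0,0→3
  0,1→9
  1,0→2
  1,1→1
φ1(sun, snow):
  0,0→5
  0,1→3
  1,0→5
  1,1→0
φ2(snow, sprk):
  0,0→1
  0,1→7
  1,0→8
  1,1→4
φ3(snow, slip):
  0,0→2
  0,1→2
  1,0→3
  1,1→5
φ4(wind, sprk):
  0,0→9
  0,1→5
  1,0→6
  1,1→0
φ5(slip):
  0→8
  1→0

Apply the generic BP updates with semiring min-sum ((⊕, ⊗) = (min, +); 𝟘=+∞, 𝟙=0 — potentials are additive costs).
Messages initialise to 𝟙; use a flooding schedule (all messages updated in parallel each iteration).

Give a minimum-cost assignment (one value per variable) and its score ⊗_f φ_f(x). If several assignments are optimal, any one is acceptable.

assignment: (cld=1, wind=1, sun=1, snow=1, sprk=1, slip=1); score = 10

init: all messages = 𝟙 over 2 values
r1 m[φ0→cld] = [3, 1]
r1 m[φ0→snow] = [2, 1]
r1 m[φ1→sun] = [3, 0]
r1 m[φ1→snow] = [5, 0]
r1 m[φ2→snow] = [1, 4]
r1 m[φ2→sprk] = [1, 4]
r1 m[φ3→snow] = [2, 3]
r1 m[φ3→slip] = [2, 2]
r1 m[φ4→wind] = [5, 0]
r1 m[φ4→sprk] = [6, 0]
r1 m[φ5→slip] = [8, 0]
r1 m[cld→φ0] = [0, 0]
r1 m[wind→φ4] = [0, 0]
r1 m[sun→φ1] = [0, 0]
r1 m[snow→φ0] = [0, 0]
r1 m[snow→φ1] = [0, 0]
r1 m[snow→φ2] = [0, 0]
r1 m[snow→φ3] = [0, 0]
r1 m[sprk→φ2] = [0, 0]
r1 m[sprk→φ4] = [0, 0]
r1 m[slip→φ3] = [0, 0]
r1 m[slip→φ5] = [0, 0]
r2 m[φ0→cld] = [3, 1]
r2 m[φ0→snow] = [2, 1]
r2 m[φ1→sun] = [3, 0]
r2 m[φ1→snow] = [5, 0]
r2 m[φ2→snow] = [1, 4]
r2 m[φ2→sprk] = [1, 4]
r2 m[φ3→snow] = [2, 3]
r2 m[φ3→slip] = [2, 2]
r2 m[φ4→wind] = [5, 0]
r2 m[φ4→sprk] = [6, 0]
r2 m[φ5→slip] = [8, 0]
r2 m[cld→φ0] = [0, 0]
r2 m[wind→φ4] = [0, 0]
r2 m[sun→φ1] = [0, 0]
r2 m[snow→φ0] = [8, 7]
r2 m[snow→φ1] = [5, 8]
r2 m[snow→φ2] = [9, 4]
r2 m[snow→φ3] = [8, 5]
r2 m[sprk→φ2] = [6, 0]
r2 m[sprk→φ4] = [1, 4]
r2 m[slip→φ3] = [8, 0]
r2 m[slip→φ5] = [2, 2]
r3 m[φ0→cld] = [11, 8]
r3 m[φ0→snow] = [2, 1]
r3 m[φ1→sun] = [10, 8]
r3 m[φ1→snow] = [5, 0]
r3 m[φ2→snow] = [7, 4]
r3 m[φ2→sprk] = [10, 8]
r3 m[φ3→snow] = [2, 5]
r3 m[φ3→slip] = [8, 10]
r3 m[φ4→wind] = [9, 4]
r3 m[φ4→sprk] = [6, 0]
r3 m[φ5→slip] = [8, 0]
r3 m[cld→φ0] = [0, 0]
r3 m[wind→φ4] = [0, 0]
r3 m[sun→φ1] = [0, 0]
r3 m[snow→φ0] = [8, 7]
r3 m[snow→φ1] = [5, 8]
r3 m[snow→φ2] = [9, 4]
r3 m[snow→φ3] = [8, 5]
r3 m[sprk→φ2] = [6, 0]
r3 m[sprk→φ4] = [1, 4]
r3 m[slip→φ3] = [8, 0]
r3 m[slip→φ5] = [2, 2]
r4 m[φ0→cld] = [11, 8]
r4 m[φ0→snow] = [2, 1]
r4 m[φ1→sun] = [10, 8]
r4 m[φ1→snow] = [5, 0]
r4 m[φ2→snow] = [7, 4]
r4 m[φ2→sprk] = [10, 8]
r4 m[φ3→snow] = [2, 5]
r4 m[φ3→slip] = [8, 10]
r4 m[φ4→wind] = [9, 4]
r4 m[φ4→sprk] = [6, 0]
r4 m[φ5→slip] = [8, 0]
r4 m[cld→φ0] = [0, 0]
r4 m[wind→φ4] = [0, 0]
r4 m[sun→φ1] = [0, 0]
r4 m[snow→φ0] = [14, 9]
r4 m[snow→φ1] = [11, 10]
r4 m[snow→φ2] = [9, 6]
r4 m[snow→φ3] = [14, 5]
r4 m[sprk→φ2] = [6, 0]
r4 m[sprk→φ4] = [10, 8]
r4 m[slip→φ3] = [8, 0]
r4 m[slip→φ5] = [8, 10]
r5 m[φ0→cld] = [17, 10]
r5 m[φ0→snow] = [2, 1]
r5 m[φ1→sun] = [13, 10]
r5 m[φ1→snow] = [5, 0]
r5 m[φ2→snow] = [7, 4]
r5 m[φ2→sprk] = [10, 10]
r5 m[φ3→snow] = [2, 5]
r5 m[φ3→slip] = [8, 10]
r5 m[φ4→wind] = [13, 8]
r5 m[φ4→sprk] = [6, 0]
r5 m[φ5→slip] = [8, 0]
r5 m[cld→φ0] = [0, 0]
r5 m[wind→φ4] = [0, 0]
r5 m[sun→φ1] = [0, 0]
r5 m[snow→φ0] = [14, 9]
r5 m[snow→φ1] = [11, 10]
r5 m[snow→φ2] = [9, 6]
r5 m[snow→φ3] = [14, 5]
r5 m[sprk→φ2] = [6, 0]
r5 m[sprk→φ4] = [10, 8]
r5 m[slip→φ3] = [8, 0]
r5 m[slip→φ5] = [8, 10]
r6 m[φ0→cld] = [17, 10]
r6 m[φ0→snow] = [2, 1]
r6 m[φ1→sun] = [13, 10]
r6 m[φ1→snow] = [5, 0]
r6 m[φ2→snow] = [7, 4]
r6 m[φ2→sprk] = [10, 10]
r6 m[φ3→snow] = [2, 5]
r6 m[φ3→slip] = [8, 10]
r6 m[φ4→wind] = [13, 8]
r6 m[φ4→sprk] = [6, 0]
r6 m[φ5→slip] = [8, 0]
r6 m[cld→φ0] = [0, 0]
r6 m[wind→φ4] = [0, 0]
r6 m[sun→φ1] = [0, 0]
r6 m[snow→φ0] = [14, 9]
r6 m[snow→φ1] = [11, 10]
r6 m[snow→φ2] = [9, 6]
r6 m[snow→φ3] = [14, 5]
r6 m[sprk→φ2] = [6, 0]
r6 m[sprk→φ4] = [10, 10]
r6 m[slip→φ3] = [8, 0]
r6 m[slip→φ5] = [8, 10]
r7 m[φ0→cld] = [17, 10]
r7 m[φ0→snow] = [2, 1]
r7 m[φ1→sun] = [13, 10]
r7 m[φ1→snow] = [5, 0]
r7 m[φ2→snow] = [7, 4]
r7 m[φ2→sprk] = [10, 10]
r7 m[φ3→snow] = [2, 5]
r7 m[φ3→slip] = [8, 10]
r7 m[φ4→wind] = [15, 10]
r7 m[φ4→sprk] = [6, 0]
r7 m[φ5→slip] = [8, 0]
r7 m[cld→φ0] = [0, 0]
r7 m[wind→φ4] = [0, 0]
r7 m[sun→φ1] = [0, 0]
r7 m[snow→φ0] = [14, 9]
r7 m[snow→φ1] = [11, 10]
r7 m[snow→φ2] = [9, 6]
r7 m[snow→φ3] = [14, 5]
r7 m[sprk→φ2] = [6, 0]
r7 m[sprk→φ4] = [10, 10]
r7 m[slip→φ3] = [8, 0]
r7 m[slip→φ5] = [8, 10]
r8 m[φ0→cld] = [17, 10]
r8 m[φ0→snow] = [2, 1]
r8 m[φ1→sun] = [13, 10]
r8 m[φ1→snow] = [5, 0]
r8 m[φ2→snow] = [7, 4]
r8 m[φ2→sprk] = [10, 10]
r8 m[φ3→snow] = [2, 5]
r8 m[φ3→slip] = [8, 10]
r8 m[φ4→wind] = [15, 10]
r8 m[φ4→sprk] = [6, 0]
r8 m[φ5→slip] = [8, 0]
r8 m[cld→φ0] = [0, 0]
r8 m[wind→φ4] = [0, 0]
r8 m[sun→φ1] = [0, 0]
r8 m[snow→φ0] = [14, 9]
r8 m[snow→φ1] = [11, 10]
r8 m[snow→φ2] = [9, 6]
r8 m[snow→φ3] = [14, 5]
r8 m[sprk→φ2] = [6, 0]
r8 m[sprk→φ4] = [10, 10]
r8 m[slip→φ3] = [8, 0]
r8 m[slip→φ5] = [8, 10]
fixed point reached at round 8
traceback from cld: (cld=1, wind=1, sun=1, snow=1, sprk=1, slip=1), score=10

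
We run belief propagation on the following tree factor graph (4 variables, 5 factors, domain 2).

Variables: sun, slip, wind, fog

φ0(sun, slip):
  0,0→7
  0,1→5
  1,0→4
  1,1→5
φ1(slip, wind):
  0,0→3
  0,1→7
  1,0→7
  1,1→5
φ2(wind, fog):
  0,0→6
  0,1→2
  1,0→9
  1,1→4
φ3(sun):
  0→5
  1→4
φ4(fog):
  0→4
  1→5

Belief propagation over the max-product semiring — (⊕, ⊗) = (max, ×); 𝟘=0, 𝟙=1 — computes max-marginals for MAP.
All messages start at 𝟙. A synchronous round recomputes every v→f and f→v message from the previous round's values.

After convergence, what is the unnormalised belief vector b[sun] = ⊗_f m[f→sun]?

init: all messages = 𝟙 over 2 values
r1 m[φ0→sun] = [7, 5]
r1 m[φ0→slip] = [7, 5]
r1 m[φ1→slip] = [7, 7]
r1 m[φ1→wind] = [7, 7]
r1 m[φ2→wind] = [6, 9]
r1 m[φ2→fog] = [9, 4]
r1 m[φ3→sun] = [5, 4]
r1 m[φ4→fog] = [4, 5]
r1 m[sun→φ0] = [1, 1]
r1 m[sun→φ3] = [1, 1]
r1 m[slip→φ0] = [1, 1]
r1 m[slip→φ1] = [1, 1]
r1 m[wind→φ1] = [1, 1]
r1 m[wind→φ2] = [1, 1]
r1 m[fog→φ2] = [1, 1]
r1 m[fog→φ4] = [1, 1]
r2 m[φ0→sun] = [7, 5]
r2 m[φ0→slip] = [7, 5]
r2 m[φ1→slip] = [7, 7]
r2 m[φ1→wind] = [7, 7]
r2 m[φ2→wind] = [6, 9]
r2 m[φ2→fog] = [9, 4]
r2 m[φ3→sun] = [5, 4]
r2 m[φ4→fog] = [4, 5]
r2 m[sun→φ0] = [5, 4]
r2 m[sun→φ3] = [7, 5]
r2 m[slip→φ0] = [7, 7]
r2 m[slip→φ1] = [7, 5]
r2 m[wind→φ1] = [6, 9]
r2 m[wind→φ2] = [7, 7]
r2 m[fog→φ2] = [4, 5]
r2 m[fog→φ4] = [9, 4]
r3 m[φ0→sun] = [49, 35]
r3 m[φ0→slip] = [35, 25]
r3 m[φ1→slip] = [63, 45]
r3 m[φ1→wind] = [35, 49]
r3 m[φ2→wind] = [24, 36]
r3 m[φ2→fog] = [63, 28]
r3 m[φ3→sun] = [5, 4]
r3 m[φ4→fog] = [4, 5]
r3 m[sun→φ0] = [5, 4]
r3 m[sun→φ3] = [7, 5]
r3 m[slip→φ0] = [7, 7]
r3 m[slip→φ1] = [7, 5]
r3 m[wind→φ1] = [6, 9]
r3 m[wind→φ2] = [7, 7]
r3 m[fog→φ2] = [4, 5]
r3 m[fog→φ4] = [9, 4]
r4 m[φ0→sun] = [49, 35]
r4 m[φ0→slip] = [35, 25]
r4 m[φ1→slip] = [63, 45]
r4 m[φ1→wind] = [35, 49]
r4 m[φ2→wind] = [24, 36]
r4 m[φ2→fog] = [63, 28]
r4 m[φ3→sun] = [5, 4]
r4 m[φ4→fog] = [4, 5]
r4 m[sun→φ0] = [5, 4]
r4 m[sun→φ3] = [49, 35]
r4 m[slip→φ0] = [63, 45]
r4 m[slip→φ1] = [35, 25]
r4 m[wind→φ1] = [24, 36]
r4 m[wind→φ2] = [35, 49]
r4 m[fog→φ2] = [4, 5]
r4 m[fog→φ4] = [63, 28]
r5 m[φ0→sun] = [441, 252]
r5 m[φ0→slip] = [35, 25]
r5 m[φ1→slip] = [252, 180]
r5 m[φ1→wind] = [175, 245]
r5 m[φ2→wind] = [24, 36]
r5 m[φ2→fog] = [441, 196]
r5 m[φ3→sun] = [5, 4]
r5 m[φ4→fog] = [4, 5]
r5 m[sun→φ0] = [5, 4]
r5 m[sun→φ3] = [49, 35]
r5 m[slip→φ0] = [63, 45]
r5 m[slip→φ1] = [35, 25]
r5 m[wind→φ1] = [24, 36]
r5 m[wind→φ2] = [35, 49]
r5 m[fog→φ2] = [4, 5]
r5 m[fog→φ4] = [63, 28]
r6 m[φ0→sun] = [441, 252]
r6 m[φ0→slip] = [35, 25]
r6 m[φ1→slip] = [252, 180]
r6 m[φ1→wind] = [175, 245]
r6 m[φ2→wind] = [24, 36]
r6 m[φ2→fog] = [441, 196]
r6 m[φ3→sun] = [5, 4]
r6 m[φ4→fog] = [4, 5]
r6 m[sun→φ0] = [5, 4]
r6 m[sun→φ3] = [441, 252]
r6 m[slip→φ0] = [252, 180]
r6 m[slip→φ1] = [35, 25]
r6 m[wind→φ1] = [24, 36]
r6 m[wind→φ2] = [175, 245]
r6 m[fog→φ2] = [4, 5]
r6 m[fog→φ4] = [441, 196]
r7 m[φ0→sun] = [1764, 1008]
r7 m[φ0→slip] = [35, 25]
r7 m[φ1→slip] = [252, 180]
r7 m[φ1→wind] = [175, 245]
r7 m[φ2→wind] = [24, 36]
r7 m[φ2→fog] = [2205, 980]
r7 m[φ3→sun] = [5, 4]
r7 m[φ4→fog] = [4, 5]
r7 m[sun→φ0] = [5, 4]
r7 m[sun→φ3] = [441, 252]
r7 m[slip→φ0] = [252, 180]
r7 m[slip→φ1] = [35, 25]
r7 m[wind→φ1] = [24, 36]
r7 m[wind→φ2] = [175, 245]
r7 m[fog→φ2] = [4, 5]
r7 m[fog→φ4] = [441, 196]
r8 m[φ0→sun] = [1764, 1008]
r8 m[φ0→slip] = [35, 25]
r8 m[φ1→slip] = [252, 180]
r8 m[φ1→wind] = [175, 245]
r8 m[φ2→wind] = [24, 36]
r8 m[φ2→fog] = [2205, 980]
r8 m[φ3→sun] = [5, 4]
r8 m[φ4→fog] = [4, 5]
r8 m[sun→φ0] = [5, 4]
r8 m[sun→φ3] = [1764, 1008]
r8 m[slip→φ0] = [252, 180]
r8 m[slip→φ1] = [35, 25]
r8 m[wind→φ1] = [24, 36]
r8 m[wind→φ2] = [175, 245]
r8 m[fog→φ2] = [4, 5]
r8 m[fog→φ4] = [2205, 980]
r9 m[φ0→sun] = [1764, 1008]
r9 m[φ0→slip] = [35, 25]
r9 m[φ1→slip] = [252, 180]
r9 m[φ1→wind] = [175, 245]
r9 m[φ2→wind] = [24, 36]
r9 m[φ2→fog] = [2205, 980]
r9 m[φ3→sun] = [5, 4]
r9 m[φ4→fog] = [4, 5]
r9 m[sun→φ0] = [5, 4]
r9 m[sun→φ3] = [1764, 1008]
r9 m[slip→φ0] = [252, 180]
r9 m[slip→φ1] = [35, 25]
r9 m[wind→φ1] = [24, 36]
r9 m[wind→φ2] = [175, 245]
r9 m[fog→φ2] = [4, 5]
r9 m[fog→φ4] = [2205, 980]
fixed point reached at round 9
b[sun] = ⊗ incoming = [8820, 4032]

b[sun] = [8820, 4032]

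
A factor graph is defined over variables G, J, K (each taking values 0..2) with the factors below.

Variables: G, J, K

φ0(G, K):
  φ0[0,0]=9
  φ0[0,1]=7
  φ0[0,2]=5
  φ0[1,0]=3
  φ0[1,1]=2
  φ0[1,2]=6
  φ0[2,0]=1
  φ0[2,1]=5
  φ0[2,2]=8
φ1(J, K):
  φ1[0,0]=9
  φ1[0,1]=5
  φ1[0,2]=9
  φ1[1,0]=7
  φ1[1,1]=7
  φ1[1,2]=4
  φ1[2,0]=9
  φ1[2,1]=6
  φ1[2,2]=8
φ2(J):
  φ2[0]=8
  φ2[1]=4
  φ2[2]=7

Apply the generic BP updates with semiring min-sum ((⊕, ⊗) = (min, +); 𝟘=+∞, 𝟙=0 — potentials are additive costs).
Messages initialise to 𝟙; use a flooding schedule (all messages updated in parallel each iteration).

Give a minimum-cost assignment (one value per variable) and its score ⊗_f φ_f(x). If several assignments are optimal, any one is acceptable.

init: all messages = 𝟙 over 3 values
r1 m[φ0→G] = [5, 2, 1]
r1 m[φ0→K] = [1, 2, 5]
r1 m[φ1→J] = [5, 4, 6]
r1 m[φ1→K] = [7, 5, 4]
r1 m[φ2→J] = [8, 4, 7]
r1 m[G→φ0] = [0, 0, 0]
r1 m[J→φ1] = [0, 0, 0]
r1 m[J→φ2] = [0, 0, 0]
r1 m[K→φ0] = [0, 0, 0]
r1 m[K→φ1] = [0, 0, 0]
r2 m[φ0→G] = [5, 2, 1]
r2 m[φ0→K] = [1, 2, 5]
r2 m[φ1→J] = [5, 4, 6]
r2 m[φ1→K] = [7, 5, 4]
r2 m[φ2→J] = [8, 4, 7]
r2 m[G→φ0] = [0, 0, 0]
r2 m[J→φ1] = [8, 4, 7]
r2 m[J→φ2] = [5, 4, 6]
r2 m[K→φ0] = [7, 5, 4]
r2 m[K→φ1] = [1, 2, 5]
r3 m[φ0→G] = [9, 7, 8]
r3 m[φ0→K] = [1, 2, 5]
r3 m[φ1→J] = [7, 8, 8]
r3 m[φ1→K] = [11, 11, 8]
r3 m[φ2→J] = [8, 4, 7]
r3 m[G→φ0] = [0, 0, 0]
r3 m[J→φ1] = [8, 4, 7]
r3 m[J→φ2] = [5, 4, 6]
r3 m[K→φ0] = [7, 5, 4]
r3 m[K→φ1] = [1, 2, 5]
r4 m[φ0→G] = [9, 7, 8]
r4 m[φ0→K] = [1, 2, 5]
r4 m[φ1→J] = [7, 8, 8]
r4 m[φ1→K] = [11, 11, 8]
r4 m[φ2→J] = [8, 4, 7]
r4 m[G→φ0] = [0, 0, 0]
r4 m[J→φ1] = [8, 4, 7]
r4 m[J→φ2] = [7, 8, 8]
r4 m[K→φ0] = [11, 11, 8]
r4 m[K→φ1] = [1, 2, 5]
r5 m[φ0→G] = [13, 13, 12]
r5 m[φ0→K] = [1, 2, 5]
r5 m[φ1→J] = [7, 8, 8]
r5 m[φ1→K] = [11, 11, 8]
r5 m[φ2→J] = [8, 4, 7]
r5 m[G→φ0] = [0, 0, 0]
r5 m[J→φ1] = [8, 4, 7]
r5 m[J→φ2] = [7, 8, 8]
r5 m[K→φ0] = [11, 11, 8]
r5 m[K→φ1] = [1, 2, 5]
r6 m[φ0→G] = [13, 13, 12]
r6 m[φ0→K] = [1, 2, 5]
r6 m[φ1→J] = [7, 8, 8]
r6 m[φ1→K] = [11, 11, 8]
r6 m[φ2→J] = [8, 4, 7]
r6 m[G→φ0] = [0, 0, 0]
r6 m[J→φ1] = [8, 4, 7]
r6 m[J→φ2] = [7, 8, 8]
r6 m[K→φ0] = [11, 11, 8]
r6 m[K→φ1] = [1, 2, 5]
fixed point reached at round 6
traceback from G: (G=2, J=1, K=0), score=12

assignment: (G=2, J=1, K=0); score = 12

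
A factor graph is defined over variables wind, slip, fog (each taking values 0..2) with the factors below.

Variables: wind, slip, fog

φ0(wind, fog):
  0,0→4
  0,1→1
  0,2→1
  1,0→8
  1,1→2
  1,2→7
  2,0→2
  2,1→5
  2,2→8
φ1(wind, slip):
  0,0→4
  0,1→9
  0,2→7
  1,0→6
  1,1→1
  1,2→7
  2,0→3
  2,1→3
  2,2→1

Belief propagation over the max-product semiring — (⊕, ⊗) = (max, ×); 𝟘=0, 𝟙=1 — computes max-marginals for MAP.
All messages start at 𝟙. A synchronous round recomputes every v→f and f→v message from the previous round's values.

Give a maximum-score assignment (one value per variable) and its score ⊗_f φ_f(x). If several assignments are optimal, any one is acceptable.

assignment: (wind=1, slip=2, fog=0); score = 56

init: all messages = 𝟙 over 3 values
r1 m[φ0→wind] = [4, 8, 8]
r1 m[φ0→fog] = [8, 5, 8]
r1 m[φ1→wind] = [9, 7, 3]
r1 m[φ1→slip] = [6, 9, 7]
r1 m[wind→φ0] = [1, 1, 1]
r1 m[wind→φ1] = [1, 1, 1]
r1 m[slip→φ1] = [1, 1, 1]
r1 m[fog→φ0] = [1, 1, 1]
r2 m[φ0→wind] = [4, 8, 8]
r2 m[φ0→fog] = [8, 5, 8]
r2 m[φ1→wind] = [9, 7, 3]
r2 m[φ1→slip] = [6, 9, 7]
r2 m[wind→φ0] = [9, 7, 3]
r2 m[wind→φ1] = [4, 8, 8]
r2 m[slip→φ1] = [1, 1, 1]
r2 m[fog→φ0] = [1, 1, 1]
r3 m[φ0→wind] = [4, 8, 8]
r3 m[φ0→fog] = [56, 15, 49]
r3 m[φ1→wind] = [9, 7, 3]
r3 m[φ1→slip] = [48, 36, 56]
r3 m[wind→φ0] = [9, 7, 3]
r3 m[wind→φ1] = [4, 8, 8]
r3 m[slip→φ1] = [1, 1, 1]
r3 m[fog→φ0] = [1, 1, 1]
r4 m[φ0→wind] = [4, 8, 8]
r4 m[φ0→fog] = [56, 15, 49]
r4 m[φ1→wind] = [9, 7, 3]
r4 m[φ1→slip] = [48, 36, 56]
r4 m[wind→φ0] = [9, 7, 3]
r4 m[wind→φ1] = [4, 8, 8]
r4 m[slip→φ1] = [1, 1, 1]
r4 m[fog→φ0] = [1, 1, 1]
fixed point reached at round 4
traceback from wind: (wind=1, slip=2, fog=0), score=56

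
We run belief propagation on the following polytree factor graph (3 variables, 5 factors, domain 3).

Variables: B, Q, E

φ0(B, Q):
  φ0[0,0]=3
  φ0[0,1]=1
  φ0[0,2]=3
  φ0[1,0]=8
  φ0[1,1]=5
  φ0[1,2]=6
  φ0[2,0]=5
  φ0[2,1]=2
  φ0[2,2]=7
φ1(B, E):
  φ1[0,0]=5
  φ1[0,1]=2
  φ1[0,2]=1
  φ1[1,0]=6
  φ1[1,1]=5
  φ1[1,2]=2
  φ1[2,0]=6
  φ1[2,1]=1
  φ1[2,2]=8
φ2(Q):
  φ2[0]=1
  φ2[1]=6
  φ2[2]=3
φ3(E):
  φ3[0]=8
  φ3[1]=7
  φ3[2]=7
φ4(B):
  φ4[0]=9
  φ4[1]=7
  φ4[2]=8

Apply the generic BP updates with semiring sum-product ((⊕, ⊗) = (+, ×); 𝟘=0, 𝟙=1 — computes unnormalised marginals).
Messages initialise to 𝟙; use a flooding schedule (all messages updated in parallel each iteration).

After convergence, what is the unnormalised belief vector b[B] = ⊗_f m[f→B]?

init: all messages = 𝟙 over 3 values
r1 m[φ0→B] = [7, 19, 14]
r1 m[φ0→Q] = [16, 8, 16]
r1 m[φ1→B] = [8, 13, 15]
r1 m[φ1→E] = [17, 8, 11]
r1 m[φ2→Q] = [1, 6, 3]
r1 m[φ3→E] = [8, 7, 7]
r1 m[φ4→B] = [9, 7, 8]
r1 m[B→φ0] = [1, 1, 1]
r1 m[B→φ1] = [1, 1, 1]
r1 m[B→φ4] = [1, 1, 1]
r1 m[Q→φ0] = [1, 1, 1]
r1 m[Q→φ2] = [1, 1, 1]
r1 m[E→φ1] = [1, 1, 1]
r1 m[E→φ3] = [1, 1, 1]
r2 m[φ0→B] = [7, 19, 14]
r2 m[φ0→Q] = [16, 8, 16]
r2 m[φ1→B] = [8, 13, 15]
r2 m[φ1→E] = [17, 8, 11]
r2 m[φ2→Q] = [1, 6, 3]
r2 m[φ3→E] = [8, 7, 7]
r2 m[φ4→B] = [9, 7, 8]
r2 m[B→φ0] = [72, 91, 120]
r2 m[B→φ1] = [63, 133, 112]
r2 m[B→φ4] = [56, 247, 210]
r2 m[Q→φ0] = [1, 6, 3]
r2 m[Q→φ2] = [16, 8, 16]
r2 m[E→φ1] = [8, 7, 7]
r2 m[E→φ3] = [17, 8, 11]
r3 m[φ0→B] = [18, 56, 38]
r3 m[φ0→Q] = [1544, 767, 1602]
r3 m[φ1→B] = [61, 97, 111]
r3 m[φ1→E] = [1785, 903, 1225]
r3 m[φ2→Q] = [1, 6, 3]
r3 m[φ3→E] = [8, 7, 7]
r3 m[φ4→B] = [9, 7, 8]
r3 m[B→φ0] = [72, 91, 120]
r3 m[B→φ1] = [63, 133, 112]
r3 m[B→φ4] = [56, 247, 210]
r3 m[Q→φ0] = [1, 6, 3]
r3 m[Q→φ2] = [16, 8, 16]
r3 m[E→φ1] = [8, 7, 7]
r3 m[E→φ3] = [17, 8, 11]
r4 m[φ0→B] = [18, 56, 38]
r4 m[φ0→Q] = [1544, 767, 1602]
r4 m[φ1→B] = [61, 97, 111]
r4 m[φ1→E] = [1785, 903, 1225]
r4 m[φ2→Q] = [1, 6, 3]
r4 m[φ3→E] = [8, 7, 7]
r4 m[φ4→B] = [9, 7, 8]
r4 m[B→φ0] = [549, 679, 888]
r4 m[B→φ1] = [162, 392, 304]
r4 m[B→φ4] = [1098, 5432, 4218]
r4 m[Q→φ0] = [1, 6, 3]
r4 m[Q→φ2] = [1544, 767, 1602]
r4 m[E→φ1] = [8, 7, 7]
r4 m[E→φ3] = [1785, 903, 1225]
r5 m[φ0→B] = [18, 56, 38]
r5 m[φ0→Q] = [11519, 5720, 11937]
r5 m[φ1→B] = [61, 97, 111]
r5 m[φ1→E] = [4986, 2588, 3378]
r5 m[φ2→Q] = [1, 6, 3]
r5 m[φ3→E] = [8, 7, 7]
r5 m[φ4→B] = [9, 7, 8]
r5 m[B→φ0] = [549, 679, 888]
r5 m[B→φ1] = [162, 392, 304]
r5 m[B→φ4] = [1098, 5432, 4218]
r5 m[Q→φ0] = [1, 6, 3]
r5 m[Q→φ2] = [1544, 767, 1602]
r5 m[E→φ1] = [8, 7, 7]
r5 m[E→φ3] = [1785, 903, 1225]
r6 m[φ0→B] = [18, 56, 38]
r6 m[φ0→Q] = [11519, 5720, 11937]
r6 m[φ1→B] = [61, 97, 111]
r6 m[φ1→E] = [4986, 2588, 3378]
r6 m[φ2→Q] = [1, 6, 3]
r6 m[φ3→E] = [8, 7, 7]
r6 m[φ4→B] = [9, 7, 8]
r6 m[B→φ0] = [549, 679, 888]
r6 m[B→φ1] = [162, 392, 304]
r6 m[B→φ4] = [1098, 5432, 4218]
r6 m[Q→φ0] = [1, 6, 3]
r6 m[Q→φ2] = [11519, 5720, 11937]
r6 m[E→φ1] = [8, 7, 7]
r6 m[E→φ3] = [4986, 2588, 3378]
r7 m[φ0→B] = [18, 56, 38]
r7 m[φ0→Q] = [11519, 5720, 11937]
r7 m[φ1→B] = [61, 97, 111]
r7 m[φ1→E] = [4986, 2588, 3378]
r7 m[φ2→Q] = [1, 6, 3]
r7 m[φ3→E] = [8, 7, 7]
r7 m[φ4→B] = [9, 7, 8]
r7 m[B→φ0] = [549, 679, 888]
r7 m[B→φ1] = [162, 392, 304]
r7 m[B→φ4] = [1098, 5432, 4218]
r7 m[Q→φ0] = [1, 6, 3]
r7 m[Q→φ2] = [11519, 5720, 11937]
r7 m[E→φ1] = [8, 7, 7]
r7 m[E→φ3] = [4986, 2588, 3378]
fixed point reached at round 7
b[B] = ⊗ incoming = [9882, 38024, 33744]

b[B] = [9882, 38024, 33744]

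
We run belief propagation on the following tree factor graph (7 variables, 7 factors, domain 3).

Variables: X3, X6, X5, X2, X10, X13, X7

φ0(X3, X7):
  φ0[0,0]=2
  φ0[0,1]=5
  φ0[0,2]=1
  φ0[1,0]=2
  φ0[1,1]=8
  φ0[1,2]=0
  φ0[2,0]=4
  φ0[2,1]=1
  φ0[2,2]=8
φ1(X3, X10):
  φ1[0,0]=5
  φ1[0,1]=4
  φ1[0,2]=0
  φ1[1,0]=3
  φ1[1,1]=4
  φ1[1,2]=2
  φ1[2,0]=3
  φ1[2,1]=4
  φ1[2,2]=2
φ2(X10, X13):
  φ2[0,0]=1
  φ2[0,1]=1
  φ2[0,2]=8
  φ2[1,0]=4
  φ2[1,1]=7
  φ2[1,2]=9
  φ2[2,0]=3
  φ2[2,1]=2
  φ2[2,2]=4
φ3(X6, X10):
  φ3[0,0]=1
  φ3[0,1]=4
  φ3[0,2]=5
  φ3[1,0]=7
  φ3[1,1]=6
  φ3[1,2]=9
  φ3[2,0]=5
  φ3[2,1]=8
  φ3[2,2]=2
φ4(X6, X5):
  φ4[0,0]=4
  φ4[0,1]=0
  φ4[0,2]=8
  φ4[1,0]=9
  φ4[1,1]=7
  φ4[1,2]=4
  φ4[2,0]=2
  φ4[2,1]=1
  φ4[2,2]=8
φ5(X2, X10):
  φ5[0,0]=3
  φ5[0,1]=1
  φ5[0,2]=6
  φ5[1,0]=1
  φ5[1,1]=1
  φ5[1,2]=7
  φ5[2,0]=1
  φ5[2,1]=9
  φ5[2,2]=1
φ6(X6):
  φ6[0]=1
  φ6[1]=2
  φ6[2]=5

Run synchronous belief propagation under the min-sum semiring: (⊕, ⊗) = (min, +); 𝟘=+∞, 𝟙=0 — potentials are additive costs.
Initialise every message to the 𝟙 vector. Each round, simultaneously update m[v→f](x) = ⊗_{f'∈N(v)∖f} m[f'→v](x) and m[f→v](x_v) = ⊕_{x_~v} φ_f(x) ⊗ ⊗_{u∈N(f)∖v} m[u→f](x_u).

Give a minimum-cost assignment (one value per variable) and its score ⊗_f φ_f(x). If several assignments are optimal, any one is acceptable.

assignment: (X3=1, X6=0, X5=1, X2=1, X10=0, X13=0, X7=2); score = 7

init: all messages = 𝟙 over 3 values
r1 m[φ0→X3] = [1, 0, 1]
r1 m[φ0→X7] = [2, 1, 0]
r1 m[φ1→X3] = [0, 2, 2]
r1 m[φ1→X10] = [3, 4, 0]
r1 m[φ2→X10] = [1, 4, 2]
r1 m[φ2→X13] = [1, 1, 4]
r1 m[φ3→X6] = [1, 6, 2]
r1 m[φ3→X10] = [1, 4, 2]
r1 m[φ4→X6] = [0, 4, 1]
r1 m[φ4→X5] = [2, 0, 4]
r1 m[φ5→X2] = [1, 1, 1]
r1 m[φ5→X10] = [1, 1, 1]
r1 m[φ6→X6] = [1, 2, 5]
r1 m[X3→φ0] = [0, 0, 0]
r1 m[X3→φ1] = [0, 0, 0]
r1 m[X6→φ3] = [0, 0, 0]
r1 m[X6→φ4] = [0, 0, 0]
r1 m[X6→φ6] = [0, 0, 0]
r1 m[X5→φ4] = [0, 0, 0]
r1 m[X2→φ5] = [0, 0, 0]
r1 m[X10→φ1] = [0, 0, 0]
r1 m[X10→φ2] = [0, 0, 0]
r1 m[X10→φ3] = [0, 0, 0]
r1 m[X10→φ5] = [0, 0, 0]
r1 m[X13→φ2] = [0, 0, 0]
r1 m[X7→φ0] = [0, 0, 0]
r2 m[φ0→X3] = [1, 0, 1]
r2 m[φ0→X7] = [2, 1, 0]
r2 m[φ1→X3] = [0, 2, 2]
r2 m[φ1→X10] = [3, 4, 0]
r2 m[φ2→X10] = [1, 4, 2]
r2 m[φ2→X13] = [1, 1, 4]
r2 m[φ3→X6] = [1, 6, 2]
r2 m[φ3→X10] = [1, 4, 2]
r2 m[φ4→X6] = [0, 4, 1]
r2 m[φ4→X5] = [2, 0, 4]
r2 m[φ5→X2] = [1, 1, 1]
r2 m[φ5→X10] = [1, 1, 1]
r2 m[φ6→X6] = [1, 2, 5]
r2 m[X3→φ0] = [0, 2, 2]
r2 m[X3→φ1] = [1, 0, 1]
r2 m[X6→φ3] = [1, 6, 6]
r2 m[X6→φ4] = [2, 8, 7]
r2 m[X6→φ6] = [1, 10, 3]
r2 m[X5→φ4] = [0, 0, 0]
r2 m[X2→φ5] = [0, 0, 0]
r2 m[X10→φ1] = [3, 9, 5]
r2 m[X10→φ2] = [5, 9, 3]
r2 m[X10→φ3] = [5, 9, 3]
r2 m[X10→φ5] = [5, 12, 4]
r2 m[X13→φ2] = [0, 0, 0]
r2 m[X7→φ0] = [0, 0, 0]
r3 m[φ0→X3] = [1, 0, 1]
r3 m[φ0→X7] = [2, 3, 1]
r3 m[φ1→X3] = [5, 6, 6]
r3 m[φ1→X10] = [3, 4, 1]
r3 m[φ2→X10] = [1, 4, 2]
r3 m[φ2→X13] = [6, 5, 7]
r3 m[φ3→X6] = [6, 12, 5]
r3 m[φ3→X10] = [2, 5, 6]
r3 m[φ4→X6] = [0, 4, 1]
r3 m[φ4→X5] = [6, 2, 10]
r3 m[φ5→X2] = [8, 6, 5]
r3 m[φ5→X10] = [1, 1, 1]
r3 m[φ6→X6] = [1, 2, 5]
r3 m[X3→φ0] = [0, 2, 2]
r3 m[X3→φ1] = [1, 0, 1]
r3 m[X6→φ3] = [1, 6, 6]
r3 m[X6→φ4] = [2, 8, 7]
r3 m[X6→φ6] = [1, 10, 3]
r3 m[X5→φ4] = [0, 0, 0]
r3 m[X2→φ5] = [0, 0, 0]
r3 m[X10→φ1] = [3, 9, 5]
r3 m[X10→φ2] = [5, 9, 3]
r3 m[X10→φ3] = [5, 9, 3]
r3 m[X10→φ5] = [5, 12, 4]
r3 m[X13→φ2] = [0, 0, 0]
r3 m[X7→φ0] = [0, 0, 0]
r4 m[φ0→X3] = [1, 0, 1]
r4 m[φ0→X7] = [2, 3, 1]
r4 m[φ1→X3] = [5, 6, 6]
r4 m[φ1→X10] = [3, 4, 1]
r4 m[φ2→X10] = [1, 4, 2]
r4 m[φ2→X13] = [6, 5, 7]
r4 m[φ3→X6] = [6, 12, 5]
r4 m[φ3→X10] = [2, 5, 6]
r4 m[φ4→X6] = [0, 4, 1]
r4 m[φ4→X5] = [6, 2, 10]
r4 m[φ5→X2] = [8, 6, 5]
r4 m[φ5→X10] = [1, 1, 1]
r4 m[φ6→X6] = [1, 2, 5]
r4 m[X3→φ0] = [5, 6, 6]
r4 m[X3→φ1] = [1, 0, 1]
r4 m[X6→φ3] = [1, 6, 6]
r4 m[X6→φ4] = [7, 14, 10]
r4 m[X6→φ6] = [6, 16, 6]
r4 m[X5→φ4] = [0, 0, 0]
r4 m[X2→φ5] = [0, 0, 0]
r4 m[X10→φ1] = [4, 10, 9]
r4 m[X10→φ2] = [6, 10, 8]
r4 m[X10→φ3] = [5, 9, 4]
r4 m[X10→φ5] = [6, 13, 9]
r4 m[X13→φ2] = [0, 0, 0]
r4 m[X7→φ0] = [0, 0, 0]
r5 m[φ0→X3] = [1, 0, 1]
r5 m[φ0→X7] = [7, 7, 6]
r5 m[φ1→X3] = [9, 7, 7]
r5 m[φ1→X10] = [3, 4, 1]
r5 m[φ2→X10] = [1, 4, 2]
r5 m[φ2→X13] = [7, 7, 12]
r5 m[φ3→X6] = [6, 12, 6]
r5 m[φ3→X10] = [2, 5, 6]
r5 m[φ4→X6] = [0, 4, 1]
r5 m[φ4→X5] = [11, 7, 15]
r5 m[φ5→X2] = [9, 7, 7]
r5 m[φ5→X10] = [1, 1, 1]
r5 m[φ6→X6] = [1, 2, 5]
r5 m[X3→φ0] = [5, 6, 6]
r5 m[X3→φ1] = [1, 0, 1]
r5 m[X6→φ3] = [1, 6, 6]
r5 m[X6→φ4] = [7, 14, 10]
r5 m[X6→φ6] = [6, 16, 6]
r5 m[X5→φ4] = [0, 0, 0]
r5 m[X2→φ5] = [0, 0, 0]
r5 m[X10→φ1] = [4, 10, 9]
r5 m[X10→φ2] = [6, 10, 8]
r5 m[X10→φ3] = [5, 9, 4]
r5 m[X10→φ5] = [6, 13, 9]
r5 m[X13→φ2] = [0, 0, 0]
r5 m[X7→φ0] = [0, 0, 0]
r6 m[φ0→X3] = [1, 0, 1]
r6 m[φ0→X7] = [7, 7, 6]
r6 m[φ1→X3] = [9, 7, 7]
r6 m[φ1→X10] = [3, 4, 1]
r6 m[φ2→X10] = [1, 4, 2]
r6 m[φ2→X13] = [7, 7, 12]
r6 m[φ3→X6] = [6, 12, 6]
r6 m[φ3→X10] = [2, 5, 6]
r6 m[φ4→X6] = [0, 4, 1]
r6 m[φ4→X5] = [11, 7, 15]
r6 m[φ5→X2] = [9, 7, 7]
r6 m[φ5→X10] = [1, 1, 1]
r6 m[φ6→X6] = [1, 2, 5]
r6 m[X3→φ0] = [9, 7, 7]
r6 m[X3→φ1] = [1, 0, 1]
r6 m[X6→φ3] = [1, 6, 6]
r6 m[X6→φ4] = [7, 14, 11]
r6 m[X6→φ6] = [6, 16, 7]
r6 m[X5→φ4] = [0, 0, 0]
r6 m[X2→φ5] = [0, 0, 0]
r6 m[X10→φ1] = [4, 10, 9]
r6 m[X10→φ2] = [6, 10, 8]
r6 m[X10→φ3] = [5, 9, 4]
r6 m[X10→φ5] = [6, 13, 9]
r6 m[X13→φ2] = [0, 0, 0]
r6 m[X7→φ0] = [0, 0, 0]
r7 m[φ0→X3] = [1, 0, 1]
r7 m[φ0→X7] = [9, 8, 7]
r7 m[φ1→X3] = [9, 7, 7]
r7 m[φ1→X10] = [3, 4, 1]
r7 m[φ2→X10] = [1, 4, 2]
r7 m[φ2→X13] = [7, 7, 12]
r7 m[φ3→X6] = [6, 12, 6]
r7 m[φ3→X10] = [2, 5, 6]
r7 m[φ4→X6] = [0, 4, 1]
r7 m[φ4→X5] = [11, 7, 15]
r7 m[φ5→X2] = [9, 7, 7]
r7 m[φ5→X10] = [1, 1, 1]
r7 m[φ6→X6] = [1, 2, 5]
r7 m[X3→φ0] = [9, 7, 7]
r7 m[X3→φ1] = [1, 0, 1]
r7 m[X6→φ3] = [1, 6, 6]
r7 m[X6→φ4] = [7, 14, 11]
r7 m[X6→φ6] = [6, 16, 7]
r7 m[X5→φ4] = [0, 0, 0]
r7 m[X2→φ5] = [0, 0, 0]
r7 m[X10→φ1] = [4, 10, 9]
r7 m[X10→φ2] = [6, 10, 8]
r7 m[X10→φ3] = [5, 9, 4]
r7 m[X10→φ5] = [6, 13, 9]
r7 m[X13→φ2] = [0, 0, 0]
r7 m[X7→φ0] = [0, 0, 0]
r8 m[φ0→X3] = [1, 0, 1]
r8 m[φ0→X7] = [9, 8, 7]
r8 m[φ1→X3] = [9, 7, 7]
r8 m[φ1→X10] = [3, 4, 1]
r8 m[φ2→X10] = [1, 4, 2]
r8 m[φ2→X13] = [7, 7, 12]
r8 m[φ3→X6] = [6, 12, 6]
r8 m[φ3→X10] = [2, 5, 6]
r8 m[φ4→X6] = [0, 4, 1]
r8 m[φ4→X5] = [11, 7, 15]
r8 m[φ5→X2] = [9, 7, 7]
r8 m[φ5→X10] = [1, 1, 1]
r8 m[φ6→X6] = [1, 2, 5]
r8 m[X3→φ0] = [9, 7, 7]
r8 m[X3→φ1] = [1, 0, 1]
r8 m[X6→φ3] = [1, 6, 6]
r8 m[X6→φ4] = [7, 14, 11]
r8 m[X6→φ6] = [6, 16, 7]
r8 m[X5→φ4] = [0, 0, 0]
r8 m[X2→φ5] = [0, 0, 0]
r8 m[X10→φ1] = [4, 10, 9]
r8 m[X10→φ2] = [6, 10, 8]
r8 m[X10→φ3] = [5, 9, 4]
r8 m[X10→φ5] = [6, 13, 9]
r8 m[X13→φ2] = [0, 0, 0]
r8 m[X7→φ0] = [0, 0, 0]
fixed point reached at round 8
traceback from X3: (X3=1, X6=0, X5=1, X2=1, X10=0, X13=0, X7=2), score=7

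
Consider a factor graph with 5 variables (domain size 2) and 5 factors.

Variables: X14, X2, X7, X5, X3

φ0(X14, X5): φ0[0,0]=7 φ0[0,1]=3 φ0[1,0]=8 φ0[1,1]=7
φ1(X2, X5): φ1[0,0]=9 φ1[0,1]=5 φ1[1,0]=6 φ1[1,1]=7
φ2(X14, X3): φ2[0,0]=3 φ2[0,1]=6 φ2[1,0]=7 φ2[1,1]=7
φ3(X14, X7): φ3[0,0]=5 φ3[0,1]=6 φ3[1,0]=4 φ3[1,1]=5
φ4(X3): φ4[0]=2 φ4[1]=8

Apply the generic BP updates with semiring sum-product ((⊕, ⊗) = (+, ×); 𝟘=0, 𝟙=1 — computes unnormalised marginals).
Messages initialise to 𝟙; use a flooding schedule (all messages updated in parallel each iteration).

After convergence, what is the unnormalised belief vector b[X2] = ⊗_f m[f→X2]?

b[X2] = [113742, 98532]

init: all messages = 𝟙 over 2 values
r1 m[φ0→X14] = [10, 15]
r1 m[φ0→X5] = [15, 10]
r1 m[φ1→X2] = [14, 13]
r1 m[φ1→X5] = [15, 12]
r1 m[φ2→X14] = [9, 14]
r1 m[φ2→X3] = [10, 13]
r1 m[φ3→X14] = [11, 9]
r1 m[φ3→X7] = [9, 11]
r1 m[φ4→X3] = [2, 8]
r1 m[X14→φ0] = [1, 1]
r1 m[X14→φ2] = [1, 1]
r1 m[X14→φ3] = [1, 1]
r1 m[X2→φ1] = [1, 1]
r1 m[X7→φ3] = [1, 1]
r1 m[X5→φ0] = [1, 1]
r1 m[X5→φ1] = [1, 1]
r1 m[X3→φ2] = [1, 1]
r1 m[X3→φ4] = [1, 1]
r2 m[φ0→X14] = [10, 15]
r2 m[φ0→X5] = [15, 10]
r2 m[φ1→X2] = [14, 13]
r2 m[φ1→X5] = [15, 12]
r2 m[φ2→X14] = [9, 14]
r2 m[φ2→X3] = [10, 13]
r2 m[φ3→X14] = [11, 9]
r2 m[φ3→X7] = [9, 11]
r2 m[φ4→X3] = [2, 8]
r2 m[X14→φ0] = [99, 126]
r2 m[X14→φ2] = [110, 135]
r2 m[X14→φ3] = [90, 210]
r2 m[X2→φ1] = [1, 1]
r2 m[X7→φ3] = [1, 1]
r2 m[X5→φ0] = [15, 12]
r2 m[X5→φ1] = [15, 10]
r2 m[X3→φ2] = [2, 8]
r2 m[X3→φ4] = [10, 13]
r3 m[φ0→X14] = [141, 204]
r3 m[φ0→X5] = [1701, 1179]
r3 m[φ1→X2] = [185, 160]
r3 m[φ1→X5] = [15, 12]
r3 m[φ2→X14] = [54, 70]
r3 m[φ2→X3] = [1275, 1605]
r3 m[φ3→X14] = [11, 9]
r3 m[φ3→X7] = [1290, 1590]
r3 m[φ4→X3] = [2, 8]
r3 m[X14→φ0] = [99, 126]
r3 m[X14→φ2] = [110, 135]
r3 m[X14→φ3] = [90, 210]
r3 m[X2→φ1] = [1, 1]
r3 m[X7→φ3] = [1, 1]
r3 m[X5→φ0] = [15, 12]
r3 m[X5→φ1] = [15, 10]
r3 m[X3→φ2] = [2, 8]
r3 m[X3→φ4] = [10, 13]
r4 m[φ0→X14] = [141, 204]
r4 m[φ0→X5] = [1701, 1179]
r4 m[φ1→X2] = [185, 160]
r4 m[φ1→X5] = [15, 12]
r4 m[φ2→X14] = [54, 70]
r4 m[φ2→X3] = [1275, 1605]
r4 m[φ3→X14] = [11, 9]
r4 m[φ3→X7] = [1290, 1590]
r4 m[φ4→X3] = [2, 8]
r4 m[X14→φ0] = [594, 630]
r4 m[X14→φ2] = [1551, 1836]
r4 m[X14→φ3] = [7614, 14280]
r4 m[X2→φ1] = [1, 1]
r4 m[X7→φ3] = [1, 1]
r4 m[X5→φ0] = [15, 12]
r4 m[X5→φ1] = [1701, 1179]
r4 m[X3→φ2] = [2, 8]
r4 m[X3→φ4] = [1275, 1605]
r5 m[φ0→X14] = [141, 204]
r5 m[φ0→X5] = [9198, 6192]
r5 m[φ1→X2] = [21204, 18459]
r5 m[φ1→X5] = [15, 12]
r5 m[φ2→X14] = [54, 70]
r5 m[φ2→X3] = [17505, 22158]
r5 m[φ3→X14] = [11, 9]
r5 m[φ3→X7] = [95190, 117084]
r5 m[φ4→X3] = [2, 8]
r5 m[X14→φ0] = [594, 630]
r5 m[X14→φ2] = [1551, 1836]
r5 m[X14→φ3] = [7614, 14280]
r5 m[X2→φ1] = [1, 1]
r5 m[X7→φ3] = [1, 1]
r5 m[X5→φ0] = [15, 12]
r5 m[X5→φ1] = [1701, 1179]
r5 m[X3→φ2] = [2, 8]
r5 m[X3→φ4] = [1275, 1605]
r6 m[φ0→X14] = [141, 204]
r6 m[φ0→X5] = [9198, 6192]
r6 m[φ1→X2] = [21204, 18459]
r6 m[φ1→X5] = [15, 12]
r6 m[φ2→X14] = [54, 70]
r6 m[φ2→X3] = [17505, 22158]
r6 m[φ3→X14] = [11, 9]
r6 m[φ3→X7] = [95190, 117084]
r6 m[φ4→X3] = [2, 8]
r6 m[X14→φ0] = [594, 630]
r6 m[X14→φ2] = [1551, 1836]
r6 m[X14→φ3] = [7614, 14280]
r6 m[X2→φ1] = [1, 1]
r6 m[X7→φ3] = [1, 1]
r6 m[X5→φ0] = [15, 12]
r6 m[X5→φ1] = [9198, 6192]
r6 m[X3→φ2] = [2, 8]
r6 m[X3→φ4] = [17505, 22158]
r7 m[φ0→X14] = [141, 204]
r7 m[φ0→X5] = [9198, 6192]
r7 m[φ1→X2] = [113742, 98532]
r7 m[φ1→X5] = [15, 12]
r7 m[φ2→X14] = [54, 70]
r7 m[φ2→X3] = [17505, 22158]
r7 m[φ3→X14] = [11, 9]
r7 m[φ3→X7] = [95190, 117084]
r7 m[φ4→X3] = [2, 8]
r7 m[X14→φ0] = [594, 630]
r7 m[X14→φ2] = [1551, 1836]
r7 m[X14→φ3] = [7614, 14280]
r7 m[X2→φ1] = [1, 1]
r7 m[X7→φ3] = [1, 1]
r7 m[X5→φ0] = [15, 12]
r7 m[X5→φ1] = [9198, 6192]
r7 m[X3→φ2] = [2, 8]
r7 m[X3→φ4] = [17505, 22158]
r8 m[φ0→X14] = [141, 204]
r8 m[φ0→X5] = [9198, 6192]
r8 m[φ1→X2] = [113742, 98532]
r8 m[φ1→X5] = [15, 12]
r8 m[φ2→X14] = [54, 70]
r8 m[φ2→X3] = [17505, 22158]
r8 m[φ3→X14] = [11, 9]
r8 m[φ3→X7] = [95190, 117084]
r8 m[φ4→X3] = [2, 8]
r8 m[X14→φ0] = [594, 630]
r8 m[X14→φ2] = [1551, 1836]
r8 m[X14→φ3] = [7614, 14280]
r8 m[X2→φ1] = [1, 1]
r8 m[X7→φ3] = [1, 1]
r8 m[X5→φ0] = [15, 12]
r8 m[X5→φ1] = [9198, 6192]
r8 m[X3→φ2] = [2, 8]
r8 m[X3→φ4] = [17505, 22158]
fixed point reached at round 8
b[X2] = ⊗ incoming = [113742, 98532]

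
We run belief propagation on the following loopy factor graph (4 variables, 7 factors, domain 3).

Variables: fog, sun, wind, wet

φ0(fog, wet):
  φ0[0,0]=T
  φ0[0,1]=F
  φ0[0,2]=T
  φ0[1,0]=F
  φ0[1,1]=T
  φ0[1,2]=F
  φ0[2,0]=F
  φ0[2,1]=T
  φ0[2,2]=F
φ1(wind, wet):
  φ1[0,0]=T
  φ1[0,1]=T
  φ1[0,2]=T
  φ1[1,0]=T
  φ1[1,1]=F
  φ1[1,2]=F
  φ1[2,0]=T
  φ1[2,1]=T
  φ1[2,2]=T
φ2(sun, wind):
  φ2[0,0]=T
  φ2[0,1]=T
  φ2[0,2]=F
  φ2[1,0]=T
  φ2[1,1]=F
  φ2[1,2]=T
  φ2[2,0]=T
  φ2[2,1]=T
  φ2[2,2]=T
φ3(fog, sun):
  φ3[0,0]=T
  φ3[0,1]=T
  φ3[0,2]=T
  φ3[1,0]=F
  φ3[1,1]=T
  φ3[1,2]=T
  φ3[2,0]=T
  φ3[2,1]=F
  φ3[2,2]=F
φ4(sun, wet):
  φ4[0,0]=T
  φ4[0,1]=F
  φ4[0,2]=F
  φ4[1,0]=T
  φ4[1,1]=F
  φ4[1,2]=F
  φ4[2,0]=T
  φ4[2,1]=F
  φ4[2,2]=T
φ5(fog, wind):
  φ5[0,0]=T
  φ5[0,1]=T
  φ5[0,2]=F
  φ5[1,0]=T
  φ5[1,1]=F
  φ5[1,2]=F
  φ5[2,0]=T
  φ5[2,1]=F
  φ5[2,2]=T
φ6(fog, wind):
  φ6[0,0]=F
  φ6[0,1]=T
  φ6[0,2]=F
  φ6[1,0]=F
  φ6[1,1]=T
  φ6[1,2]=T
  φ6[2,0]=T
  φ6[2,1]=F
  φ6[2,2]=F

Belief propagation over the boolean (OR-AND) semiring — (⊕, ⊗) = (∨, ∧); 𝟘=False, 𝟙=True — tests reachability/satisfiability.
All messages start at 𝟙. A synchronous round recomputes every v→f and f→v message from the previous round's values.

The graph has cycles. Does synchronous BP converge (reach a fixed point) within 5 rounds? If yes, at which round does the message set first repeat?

NOT CONVERGED within 5 rounds

init: all messages = 𝟙 over 3 values
r1 m[φ0→fog] = [T, T, T]
r1 m[φ0→wet] = [T, T, T]
r1 m[φ1→wind] = [T, T, T]
r1 m[φ1→wet] = [T, T, T]
r1 m[φ2→sun] = [T, T, T]
r1 m[φ2→wind] = [T, T, T]
r1 m[φ3→fog] = [T, T, T]
r1 m[φ3→sun] = [T, T, T]
r1 m[φ4→sun] = [T, T, T]
r1 m[φ4→wet] = [T, F, T]
r1 m[φ5→fog] = [T, T, T]
r1 m[φ5→wind] = [T, T, T]
r1 m[φ6→fog] = [T, T, T]
r1 m[φ6→wind] = [T, T, T]
r1 m[fog→φ0] = [T, T, T]
r1 m[fog→φ3] = [T, T, T]
r1 m[fog→φ5] = [T, T, T]
r1 m[fog→φ6] = [T, T, T]
r1 m[sun→φ2] = [T, T, T]
r1 m[sun→φ3] = [T, T, T]
r1 m[sun→φ4] = [T, T, T]
r1 m[wind→φ1] = [T, T, T]
r1 m[wind→φ2] = [T, T, T]
r1 m[wind→φ5] = [T, T, T]
r1 m[wind→φ6] = [T, T, T]
r1 m[wet→φ0] = [T, T, T]
r1 m[wet→φ1] = [T, T, T]
r1 m[wet→φ4] = [T, T, T]
r2 m[φ0→fog] = [T, T, T]
r2 m[φ0→wet] = [T, T, T]
r2 m[φ1→wind] = [T, T, T]
r2 m[φ1→wet] = [T, T, T]
r2 m[φ2→sun] = [T, T, T]
r2 m[φ2→wind] = [T, T, T]
r2 m[φ3→fog] = [T, T, T]
r2 m[φ3→sun] = [T, T, T]
r2 m[φ4→sun] = [T, T, T]
r2 m[φ4→wet] = [T, F, T]
r2 m[φ5→fog] = [T, T, T]
r2 m[φ5→wind] = [T, T, T]
r2 m[φ6→fog] = [T, T, T]
r2 m[φ6→wind] = [T, T, T]
r2 m[fog→φ0] = [T, T, T]
r2 m[fog→φ3] = [T, T, T]
r2 m[fog→φ5] = [T, T, T]
r2 m[fog→φ6] = [T, T, T]
r2 m[sun→φ2] = [T, T, T]
r2 m[sun→φ3] = [T, T, T]
r2 m[sun→φ4] = [T, T, T]
r2 m[wind→φ1] = [T, T, T]
r2 m[wind→φ2] = [T, T, T]
r2 m[wind→φ5] = [T, T, T]
r2 m[wind→φ6] = [T, T, T]
r2 m[wet→φ0] = [T, F, T]
r2 m[wet→φ1] = [T, F, T]
r2 m[wet→φ4] = [T, T, T]
r3 m[φ0→fog] = [T, F, F]
r3 m[φ0→wet] = [T, T, T]
r3 m[φ1→wind] = [T, T, T]
r3 m[φ1→wet] = [T, T, T]
r3 m[φ2→sun] = [T, T, T]
r3 m[φ2→wind] = [T, T, T]
r3 m[φ3→fog] = [T, T, T]
r3 m[φ3→sun] = [T, T, T]
r3 m[φ4→sun] = [T, T, T]
r3 m[φ4→wet] = [T, F, T]
r3 m[φ5→fog] = [T, T, T]
r3 m[φ5→wind] = [T, T, T]
r3 m[φ6→fog] = [T, T, T]
r3 m[φ6→wind] = [T, T, T]
r3 m[fog→φ0] = [T, T, T]
r3 m[fog→φ3] = [T, T, T]
r3 m[fog→φ5] = [T, T, T]
r3 m[fog→φ6] = [T, T, T]
r3 m[sun→φ2] = [T, T, T]
r3 m[sun→φ3] = [T, T, T]
r3 m[sun→φ4] = [T, T, T]
r3 m[wind→φ1] = [T, T, T]
r3 m[wind→φ2] = [T, T, T]
r3 m[wind→φ5] = [T, T, T]
r3 m[wind→φ6] = [T, T, T]
r3 m[wet→φ0] = [T, F, T]
r3 m[wet→φ1] = [T, F, T]
r3 m[wet→φ4] = [T, T, T]
r4 m[φ0→fog] = [T, F, F]
r4 m[φ0→wet] = [T, T, T]
r4 m[φ1→wind] = [T, T, T]
r4 m[φ1→wet] = [T, T, T]
r4 m[φ2→sun] = [T, T, T]
r4 m[φ2→wind] = [T, T, T]
r4 m[φ3→fog] = [T, T, T]
r4 m[φ3→sun] = [T, T, T]
r4 m[φ4→sun] = [T, T, T]
r4 m[φ4→wet] = [T, F, T]
r4 m[φ5→fog] = [T, T, T]
r4 m[φ5→wind] = [T, T, T]
r4 m[φ6→fog] = [T, T, T]
r4 m[φ6→wind] = [T, T, T]
r4 m[fog→φ0] = [T, T, T]
r4 m[fog→φ3] = [T, F, F]
r4 m[fog→φ5] = [T, F, F]
r4 m[fog→φ6] = [T, F, F]
r4 m[sun→φ2] = [T, T, T]
r4 m[sun→φ3] = [T, T, T]
r4 m[sun→φ4] = [T, T, T]
r4 m[wind→φ1] = [T, T, T]
r4 m[wind→φ2] = [T, T, T]
r4 m[wind→φ5] = [T, T, T]
r4 m[wind→φ6] = [T, T, T]
r4 m[wet→φ0] = [T, F, T]
r4 m[wet→φ1] = [T, F, T]
r4 m[wet→φ4] = [T, T, T]
r5 m[φ0→fog] = [T, F, F]
r5 m[φ0→wet] = [T, T, T]
r5 m[φ1→wind] = [T, T, T]
r5 m[φ1→wet] = [T, T, T]
r5 m[φ2→sun] = [T, T, T]
r5 m[φ2→wind] = [T, T, T]
r5 m[φ3→fog] = [T, T, T]
r5 m[φ3→sun] = [T, T, T]
r5 m[φ4→sun] = [T, T, T]
r5 m[φ4→wet] = [T, F, T]
r5 m[φ5→fog] = [T, T, T]
r5 m[φ5→wind] = [T, T, F]
r5 m[φ6→fog] = [T, T, T]
r5 m[φ6→wind] = [F, T, F]
r5 m[fog→φ0] = [T, T, T]
r5 m[fog→φ3] = [T, F, F]
r5 m[fog→φ5] = [T, F, F]
r5 m[fog→φ6] = [T, F, F]
r5 m[sun→φ2] = [T, T, T]
r5 m[sun→φ3] = [T, T, T]
r5 m[sun→φ4] = [T, T, T]
r5 m[wind→φ1] = [T, T, T]
r5 m[wind→φ2] = [T, T, T]
r5 m[wind→φ5] = [T, T, T]
r5 m[wind→φ6] = [T, T, T]
r5 m[wet→φ0] = [T, F, T]
r5 m[wet→φ1] = [T, F, T]
r5 m[wet→φ4] = [T, T, T]
no fixed point within 5 rounds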